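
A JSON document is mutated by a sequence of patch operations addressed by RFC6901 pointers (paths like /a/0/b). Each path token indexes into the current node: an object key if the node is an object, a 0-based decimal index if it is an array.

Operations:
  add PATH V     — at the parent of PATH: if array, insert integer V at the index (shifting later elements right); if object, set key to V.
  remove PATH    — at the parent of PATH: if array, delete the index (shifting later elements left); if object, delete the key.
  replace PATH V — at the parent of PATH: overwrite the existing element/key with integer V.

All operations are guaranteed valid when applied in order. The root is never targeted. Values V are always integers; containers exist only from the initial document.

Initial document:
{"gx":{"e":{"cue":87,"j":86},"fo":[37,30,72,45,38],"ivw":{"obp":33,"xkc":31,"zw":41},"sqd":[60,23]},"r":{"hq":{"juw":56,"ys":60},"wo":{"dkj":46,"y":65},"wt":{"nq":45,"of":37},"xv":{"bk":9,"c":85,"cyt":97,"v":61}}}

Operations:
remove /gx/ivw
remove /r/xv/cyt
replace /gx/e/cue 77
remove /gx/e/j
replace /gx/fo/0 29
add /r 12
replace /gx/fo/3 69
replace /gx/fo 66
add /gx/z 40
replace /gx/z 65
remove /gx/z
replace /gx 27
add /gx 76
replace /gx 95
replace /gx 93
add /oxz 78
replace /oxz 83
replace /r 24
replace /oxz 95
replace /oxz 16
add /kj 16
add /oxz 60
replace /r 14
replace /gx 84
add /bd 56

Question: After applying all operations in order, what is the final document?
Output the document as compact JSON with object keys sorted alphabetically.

Answer: {"bd":56,"gx":84,"kj":16,"oxz":60,"r":14}

Derivation:
After op 1 (remove /gx/ivw): {"gx":{"e":{"cue":87,"j":86},"fo":[37,30,72,45,38],"sqd":[60,23]},"r":{"hq":{"juw":56,"ys":60},"wo":{"dkj":46,"y":65},"wt":{"nq":45,"of":37},"xv":{"bk":9,"c":85,"cyt":97,"v":61}}}
After op 2 (remove /r/xv/cyt): {"gx":{"e":{"cue":87,"j":86},"fo":[37,30,72,45,38],"sqd":[60,23]},"r":{"hq":{"juw":56,"ys":60},"wo":{"dkj":46,"y":65},"wt":{"nq":45,"of":37},"xv":{"bk":9,"c":85,"v":61}}}
After op 3 (replace /gx/e/cue 77): {"gx":{"e":{"cue":77,"j":86},"fo":[37,30,72,45,38],"sqd":[60,23]},"r":{"hq":{"juw":56,"ys":60},"wo":{"dkj":46,"y":65},"wt":{"nq":45,"of":37},"xv":{"bk":9,"c":85,"v":61}}}
After op 4 (remove /gx/e/j): {"gx":{"e":{"cue":77},"fo":[37,30,72,45,38],"sqd":[60,23]},"r":{"hq":{"juw":56,"ys":60},"wo":{"dkj":46,"y":65},"wt":{"nq":45,"of":37},"xv":{"bk":9,"c":85,"v":61}}}
After op 5 (replace /gx/fo/0 29): {"gx":{"e":{"cue":77},"fo":[29,30,72,45,38],"sqd":[60,23]},"r":{"hq":{"juw":56,"ys":60},"wo":{"dkj":46,"y":65},"wt":{"nq":45,"of":37},"xv":{"bk":9,"c":85,"v":61}}}
After op 6 (add /r 12): {"gx":{"e":{"cue":77},"fo":[29,30,72,45,38],"sqd":[60,23]},"r":12}
After op 7 (replace /gx/fo/3 69): {"gx":{"e":{"cue":77},"fo":[29,30,72,69,38],"sqd":[60,23]},"r":12}
After op 8 (replace /gx/fo 66): {"gx":{"e":{"cue":77},"fo":66,"sqd":[60,23]},"r":12}
After op 9 (add /gx/z 40): {"gx":{"e":{"cue":77},"fo":66,"sqd":[60,23],"z":40},"r":12}
After op 10 (replace /gx/z 65): {"gx":{"e":{"cue":77},"fo":66,"sqd":[60,23],"z":65},"r":12}
After op 11 (remove /gx/z): {"gx":{"e":{"cue":77},"fo":66,"sqd":[60,23]},"r":12}
After op 12 (replace /gx 27): {"gx":27,"r":12}
After op 13 (add /gx 76): {"gx":76,"r":12}
After op 14 (replace /gx 95): {"gx":95,"r":12}
After op 15 (replace /gx 93): {"gx":93,"r":12}
After op 16 (add /oxz 78): {"gx":93,"oxz":78,"r":12}
After op 17 (replace /oxz 83): {"gx":93,"oxz":83,"r":12}
After op 18 (replace /r 24): {"gx":93,"oxz":83,"r":24}
After op 19 (replace /oxz 95): {"gx":93,"oxz":95,"r":24}
After op 20 (replace /oxz 16): {"gx":93,"oxz":16,"r":24}
After op 21 (add /kj 16): {"gx":93,"kj":16,"oxz":16,"r":24}
After op 22 (add /oxz 60): {"gx":93,"kj":16,"oxz":60,"r":24}
After op 23 (replace /r 14): {"gx":93,"kj":16,"oxz":60,"r":14}
After op 24 (replace /gx 84): {"gx":84,"kj":16,"oxz":60,"r":14}
After op 25 (add /bd 56): {"bd":56,"gx":84,"kj":16,"oxz":60,"r":14}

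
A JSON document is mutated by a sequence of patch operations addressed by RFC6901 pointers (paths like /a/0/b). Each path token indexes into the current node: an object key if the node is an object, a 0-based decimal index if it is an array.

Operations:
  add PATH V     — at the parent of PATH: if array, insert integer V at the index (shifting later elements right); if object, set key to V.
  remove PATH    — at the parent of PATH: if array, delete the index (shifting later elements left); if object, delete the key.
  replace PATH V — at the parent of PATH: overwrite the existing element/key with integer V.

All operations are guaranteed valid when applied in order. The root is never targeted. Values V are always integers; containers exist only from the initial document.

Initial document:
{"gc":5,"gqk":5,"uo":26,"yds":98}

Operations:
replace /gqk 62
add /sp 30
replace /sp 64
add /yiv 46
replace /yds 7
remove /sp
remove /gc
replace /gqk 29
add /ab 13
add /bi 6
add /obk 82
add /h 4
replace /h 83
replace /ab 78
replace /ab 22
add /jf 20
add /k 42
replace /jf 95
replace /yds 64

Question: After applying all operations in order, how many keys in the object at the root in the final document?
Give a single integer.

Answer: 10

Derivation:
After op 1 (replace /gqk 62): {"gc":5,"gqk":62,"uo":26,"yds":98}
After op 2 (add /sp 30): {"gc":5,"gqk":62,"sp":30,"uo":26,"yds":98}
After op 3 (replace /sp 64): {"gc":5,"gqk":62,"sp":64,"uo":26,"yds":98}
After op 4 (add /yiv 46): {"gc":5,"gqk":62,"sp":64,"uo":26,"yds":98,"yiv":46}
After op 5 (replace /yds 7): {"gc":5,"gqk":62,"sp":64,"uo":26,"yds":7,"yiv":46}
After op 6 (remove /sp): {"gc":5,"gqk":62,"uo":26,"yds":7,"yiv":46}
After op 7 (remove /gc): {"gqk":62,"uo":26,"yds":7,"yiv":46}
After op 8 (replace /gqk 29): {"gqk":29,"uo":26,"yds":7,"yiv":46}
After op 9 (add /ab 13): {"ab":13,"gqk":29,"uo":26,"yds":7,"yiv":46}
After op 10 (add /bi 6): {"ab":13,"bi":6,"gqk":29,"uo":26,"yds":7,"yiv":46}
After op 11 (add /obk 82): {"ab":13,"bi":6,"gqk":29,"obk":82,"uo":26,"yds":7,"yiv":46}
After op 12 (add /h 4): {"ab":13,"bi":6,"gqk":29,"h":4,"obk":82,"uo":26,"yds":7,"yiv":46}
After op 13 (replace /h 83): {"ab":13,"bi":6,"gqk":29,"h":83,"obk":82,"uo":26,"yds":7,"yiv":46}
After op 14 (replace /ab 78): {"ab":78,"bi":6,"gqk":29,"h":83,"obk":82,"uo":26,"yds":7,"yiv":46}
After op 15 (replace /ab 22): {"ab":22,"bi":6,"gqk":29,"h":83,"obk":82,"uo":26,"yds":7,"yiv":46}
After op 16 (add /jf 20): {"ab":22,"bi":6,"gqk":29,"h":83,"jf":20,"obk":82,"uo":26,"yds":7,"yiv":46}
After op 17 (add /k 42): {"ab":22,"bi":6,"gqk":29,"h":83,"jf":20,"k":42,"obk":82,"uo":26,"yds":7,"yiv":46}
After op 18 (replace /jf 95): {"ab":22,"bi":6,"gqk":29,"h":83,"jf":95,"k":42,"obk":82,"uo":26,"yds":7,"yiv":46}
After op 19 (replace /yds 64): {"ab":22,"bi":6,"gqk":29,"h":83,"jf":95,"k":42,"obk":82,"uo":26,"yds":64,"yiv":46}
Size at the root: 10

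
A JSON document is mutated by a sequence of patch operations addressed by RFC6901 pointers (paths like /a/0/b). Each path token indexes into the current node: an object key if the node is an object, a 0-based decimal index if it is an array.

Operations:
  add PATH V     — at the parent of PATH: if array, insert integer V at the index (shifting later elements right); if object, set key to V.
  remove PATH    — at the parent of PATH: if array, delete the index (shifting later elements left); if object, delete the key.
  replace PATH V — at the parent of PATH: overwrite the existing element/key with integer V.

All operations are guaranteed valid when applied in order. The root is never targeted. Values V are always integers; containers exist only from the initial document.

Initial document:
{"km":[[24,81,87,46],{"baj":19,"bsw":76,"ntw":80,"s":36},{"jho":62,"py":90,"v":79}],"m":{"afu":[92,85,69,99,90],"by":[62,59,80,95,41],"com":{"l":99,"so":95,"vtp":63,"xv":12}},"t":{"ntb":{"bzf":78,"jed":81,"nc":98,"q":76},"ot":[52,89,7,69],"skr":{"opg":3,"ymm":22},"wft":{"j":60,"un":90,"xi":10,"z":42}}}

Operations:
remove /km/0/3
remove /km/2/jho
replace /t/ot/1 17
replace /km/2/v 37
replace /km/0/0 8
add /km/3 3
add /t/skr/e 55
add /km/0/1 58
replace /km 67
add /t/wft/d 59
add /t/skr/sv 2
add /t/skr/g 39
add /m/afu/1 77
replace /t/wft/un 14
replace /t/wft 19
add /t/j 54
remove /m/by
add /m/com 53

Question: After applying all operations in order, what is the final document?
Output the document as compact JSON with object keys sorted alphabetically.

Answer: {"km":67,"m":{"afu":[92,77,85,69,99,90],"com":53},"t":{"j":54,"ntb":{"bzf":78,"jed":81,"nc":98,"q":76},"ot":[52,17,7,69],"skr":{"e":55,"g":39,"opg":3,"sv":2,"ymm":22},"wft":19}}

Derivation:
After op 1 (remove /km/0/3): {"km":[[24,81,87],{"baj":19,"bsw":76,"ntw":80,"s":36},{"jho":62,"py":90,"v":79}],"m":{"afu":[92,85,69,99,90],"by":[62,59,80,95,41],"com":{"l":99,"so":95,"vtp":63,"xv":12}},"t":{"ntb":{"bzf":78,"jed":81,"nc":98,"q":76},"ot":[52,89,7,69],"skr":{"opg":3,"ymm":22},"wft":{"j":60,"un":90,"xi":10,"z":42}}}
After op 2 (remove /km/2/jho): {"km":[[24,81,87],{"baj":19,"bsw":76,"ntw":80,"s":36},{"py":90,"v":79}],"m":{"afu":[92,85,69,99,90],"by":[62,59,80,95,41],"com":{"l":99,"so":95,"vtp":63,"xv":12}},"t":{"ntb":{"bzf":78,"jed":81,"nc":98,"q":76},"ot":[52,89,7,69],"skr":{"opg":3,"ymm":22},"wft":{"j":60,"un":90,"xi":10,"z":42}}}
After op 3 (replace /t/ot/1 17): {"km":[[24,81,87],{"baj":19,"bsw":76,"ntw":80,"s":36},{"py":90,"v":79}],"m":{"afu":[92,85,69,99,90],"by":[62,59,80,95,41],"com":{"l":99,"so":95,"vtp":63,"xv":12}},"t":{"ntb":{"bzf":78,"jed":81,"nc":98,"q":76},"ot":[52,17,7,69],"skr":{"opg":3,"ymm":22},"wft":{"j":60,"un":90,"xi":10,"z":42}}}
After op 4 (replace /km/2/v 37): {"km":[[24,81,87],{"baj":19,"bsw":76,"ntw":80,"s":36},{"py":90,"v":37}],"m":{"afu":[92,85,69,99,90],"by":[62,59,80,95,41],"com":{"l":99,"so":95,"vtp":63,"xv":12}},"t":{"ntb":{"bzf":78,"jed":81,"nc":98,"q":76},"ot":[52,17,7,69],"skr":{"opg":3,"ymm":22},"wft":{"j":60,"un":90,"xi":10,"z":42}}}
After op 5 (replace /km/0/0 8): {"km":[[8,81,87],{"baj":19,"bsw":76,"ntw":80,"s":36},{"py":90,"v":37}],"m":{"afu":[92,85,69,99,90],"by":[62,59,80,95,41],"com":{"l":99,"so":95,"vtp":63,"xv":12}},"t":{"ntb":{"bzf":78,"jed":81,"nc":98,"q":76},"ot":[52,17,7,69],"skr":{"opg":3,"ymm":22},"wft":{"j":60,"un":90,"xi":10,"z":42}}}
After op 6 (add /km/3 3): {"km":[[8,81,87],{"baj":19,"bsw":76,"ntw":80,"s":36},{"py":90,"v":37},3],"m":{"afu":[92,85,69,99,90],"by":[62,59,80,95,41],"com":{"l":99,"so":95,"vtp":63,"xv":12}},"t":{"ntb":{"bzf":78,"jed":81,"nc":98,"q":76},"ot":[52,17,7,69],"skr":{"opg":3,"ymm":22},"wft":{"j":60,"un":90,"xi":10,"z":42}}}
After op 7 (add /t/skr/e 55): {"km":[[8,81,87],{"baj":19,"bsw":76,"ntw":80,"s":36},{"py":90,"v":37},3],"m":{"afu":[92,85,69,99,90],"by":[62,59,80,95,41],"com":{"l":99,"so":95,"vtp":63,"xv":12}},"t":{"ntb":{"bzf":78,"jed":81,"nc":98,"q":76},"ot":[52,17,7,69],"skr":{"e":55,"opg":3,"ymm":22},"wft":{"j":60,"un":90,"xi":10,"z":42}}}
After op 8 (add /km/0/1 58): {"km":[[8,58,81,87],{"baj":19,"bsw":76,"ntw":80,"s":36},{"py":90,"v":37},3],"m":{"afu":[92,85,69,99,90],"by":[62,59,80,95,41],"com":{"l":99,"so":95,"vtp":63,"xv":12}},"t":{"ntb":{"bzf":78,"jed":81,"nc":98,"q":76},"ot":[52,17,7,69],"skr":{"e":55,"opg":3,"ymm":22},"wft":{"j":60,"un":90,"xi":10,"z":42}}}
After op 9 (replace /km 67): {"km":67,"m":{"afu":[92,85,69,99,90],"by":[62,59,80,95,41],"com":{"l":99,"so":95,"vtp":63,"xv":12}},"t":{"ntb":{"bzf":78,"jed":81,"nc":98,"q":76},"ot":[52,17,7,69],"skr":{"e":55,"opg":3,"ymm":22},"wft":{"j":60,"un":90,"xi":10,"z":42}}}
After op 10 (add /t/wft/d 59): {"km":67,"m":{"afu":[92,85,69,99,90],"by":[62,59,80,95,41],"com":{"l":99,"so":95,"vtp":63,"xv":12}},"t":{"ntb":{"bzf":78,"jed":81,"nc":98,"q":76},"ot":[52,17,7,69],"skr":{"e":55,"opg":3,"ymm":22},"wft":{"d":59,"j":60,"un":90,"xi":10,"z":42}}}
After op 11 (add /t/skr/sv 2): {"km":67,"m":{"afu":[92,85,69,99,90],"by":[62,59,80,95,41],"com":{"l":99,"so":95,"vtp":63,"xv":12}},"t":{"ntb":{"bzf":78,"jed":81,"nc":98,"q":76},"ot":[52,17,7,69],"skr":{"e":55,"opg":3,"sv":2,"ymm":22},"wft":{"d":59,"j":60,"un":90,"xi":10,"z":42}}}
After op 12 (add /t/skr/g 39): {"km":67,"m":{"afu":[92,85,69,99,90],"by":[62,59,80,95,41],"com":{"l":99,"so":95,"vtp":63,"xv":12}},"t":{"ntb":{"bzf":78,"jed":81,"nc":98,"q":76},"ot":[52,17,7,69],"skr":{"e":55,"g":39,"opg":3,"sv":2,"ymm":22},"wft":{"d":59,"j":60,"un":90,"xi":10,"z":42}}}
After op 13 (add /m/afu/1 77): {"km":67,"m":{"afu":[92,77,85,69,99,90],"by":[62,59,80,95,41],"com":{"l":99,"so":95,"vtp":63,"xv":12}},"t":{"ntb":{"bzf":78,"jed":81,"nc":98,"q":76},"ot":[52,17,7,69],"skr":{"e":55,"g":39,"opg":3,"sv":2,"ymm":22},"wft":{"d":59,"j":60,"un":90,"xi":10,"z":42}}}
After op 14 (replace /t/wft/un 14): {"km":67,"m":{"afu":[92,77,85,69,99,90],"by":[62,59,80,95,41],"com":{"l":99,"so":95,"vtp":63,"xv":12}},"t":{"ntb":{"bzf":78,"jed":81,"nc":98,"q":76},"ot":[52,17,7,69],"skr":{"e":55,"g":39,"opg":3,"sv":2,"ymm":22},"wft":{"d":59,"j":60,"un":14,"xi":10,"z":42}}}
After op 15 (replace /t/wft 19): {"km":67,"m":{"afu":[92,77,85,69,99,90],"by":[62,59,80,95,41],"com":{"l":99,"so":95,"vtp":63,"xv":12}},"t":{"ntb":{"bzf":78,"jed":81,"nc":98,"q":76},"ot":[52,17,7,69],"skr":{"e":55,"g":39,"opg":3,"sv":2,"ymm":22},"wft":19}}
After op 16 (add /t/j 54): {"km":67,"m":{"afu":[92,77,85,69,99,90],"by":[62,59,80,95,41],"com":{"l":99,"so":95,"vtp":63,"xv":12}},"t":{"j":54,"ntb":{"bzf":78,"jed":81,"nc":98,"q":76},"ot":[52,17,7,69],"skr":{"e":55,"g":39,"opg":3,"sv":2,"ymm":22},"wft":19}}
After op 17 (remove /m/by): {"km":67,"m":{"afu":[92,77,85,69,99,90],"com":{"l":99,"so":95,"vtp":63,"xv":12}},"t":{"j":54,"ntb":{"bzf":78,"jed":81,"nc":98,"q":76},"ot":[52,17,7,69],"skr":{"e":55,"g":39,"opg":3,"sv":2,"ymm":22},"wft":19}}
After op 18 (add /m/com 53): {"km":67,"m":{"afu":[92,77,85,69,99,90],"com":53},"t":{"j":54,"ntb":{"bzf":78,"jed":81,"nc":98,"q":76},"ot":[52,17,7,69],"skr":{"e":55,"g":39,"opg":3,"sv":2,"ymm":22},"wft":19}}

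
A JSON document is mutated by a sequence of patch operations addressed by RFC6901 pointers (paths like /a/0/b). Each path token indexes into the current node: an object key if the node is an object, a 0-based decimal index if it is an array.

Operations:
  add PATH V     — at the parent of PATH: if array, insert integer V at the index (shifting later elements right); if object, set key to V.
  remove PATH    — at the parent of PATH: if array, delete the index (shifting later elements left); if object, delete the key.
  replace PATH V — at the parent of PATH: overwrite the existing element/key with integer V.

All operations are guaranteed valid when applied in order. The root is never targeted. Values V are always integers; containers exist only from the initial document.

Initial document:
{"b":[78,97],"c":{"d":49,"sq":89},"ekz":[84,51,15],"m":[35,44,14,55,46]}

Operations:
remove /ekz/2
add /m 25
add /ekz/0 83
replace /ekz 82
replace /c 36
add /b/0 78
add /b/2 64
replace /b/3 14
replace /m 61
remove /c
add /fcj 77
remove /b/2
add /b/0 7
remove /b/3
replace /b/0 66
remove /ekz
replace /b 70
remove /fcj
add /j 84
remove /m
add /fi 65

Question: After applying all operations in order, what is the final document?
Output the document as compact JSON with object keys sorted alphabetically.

Answer: {"b":70,"fi":65,"j":84}

Derivation:
After op 1 (remove /ekz/2): {"b":[78,97],"c":{"d":49,"sq":89},"ekz":[84,51],"m":[35,44,14,55,46]}
After op 2 (add /m 25): {"b":[78,97],"c":{"d":49,"sq":89},"ekz":[84,51],"m":25}
After op 3 (add /ekz/0 83): {"b":[78,97],"c":{"d":49,"sq":89},"ekz":[83,84,51],"m":25}
After op 4 (replace /ekz 82): {"b":[78,97],"c":{"d":49,"sq":89},"ekz":82,"m":25}
After op 5 (replace /c 36): {"b":[78,97],"c":36,"ekz":82,"m":25}
After op 6 (add /b/0 78): {"b":[78,78,97],"c":36,"ekz":82,"m":25}
After op 7 (add /b/2 64): {"b":[78,78,64,97],"c":36,"ekz":82,"m":25}
After op 8 (replace /b/3 14): {"b":[78,78,64,14],"c":36,"ekz":82,"m":25}
After op 9 (replace /m 61): {"b":[78,78,64,14],"c":36,"ekz":82,"m":61}
After op 10 (remove /c): {"b":[78,78,64,14],"ekz":82,"m":61}
After op 11 (add /fcj 77): {"b":[78,78,64,14],"ekz":82,"fcj":77,"m":61}
After op 12 (remove /b/2): {"b":[78,78,14],"ekz":82,"fcj":77,"m":61}
After op 13 (add /b/0 7): {"b":[7,78,78,14],"ekz":82,"fcj":77,"m":61}
After op 14 (remove /b/3): {"b":[7,78,78],"ekz":82,"fcj":77,"m":61}
After op 15 (replace /b/0 66): {"b":[66,78,78],"ekz":82,"fcj":77,"m":61}
After op 16 (remove /ekz): {"b":[66,78,78],"fcj":77,"m":61}
After op 17 (replace /b 70): {"b":70,"fcj":77,"m":61}
After op 18 (remove /fcj): {"b":70,"m":61}
After op 19 (add /j 84): {"b":70,"j":84,"m":61}
After op 20 (remove /m): {"b":70,"j":84}
After op 21 (add /fi 65): {"b":70,"fi":65,"j":84}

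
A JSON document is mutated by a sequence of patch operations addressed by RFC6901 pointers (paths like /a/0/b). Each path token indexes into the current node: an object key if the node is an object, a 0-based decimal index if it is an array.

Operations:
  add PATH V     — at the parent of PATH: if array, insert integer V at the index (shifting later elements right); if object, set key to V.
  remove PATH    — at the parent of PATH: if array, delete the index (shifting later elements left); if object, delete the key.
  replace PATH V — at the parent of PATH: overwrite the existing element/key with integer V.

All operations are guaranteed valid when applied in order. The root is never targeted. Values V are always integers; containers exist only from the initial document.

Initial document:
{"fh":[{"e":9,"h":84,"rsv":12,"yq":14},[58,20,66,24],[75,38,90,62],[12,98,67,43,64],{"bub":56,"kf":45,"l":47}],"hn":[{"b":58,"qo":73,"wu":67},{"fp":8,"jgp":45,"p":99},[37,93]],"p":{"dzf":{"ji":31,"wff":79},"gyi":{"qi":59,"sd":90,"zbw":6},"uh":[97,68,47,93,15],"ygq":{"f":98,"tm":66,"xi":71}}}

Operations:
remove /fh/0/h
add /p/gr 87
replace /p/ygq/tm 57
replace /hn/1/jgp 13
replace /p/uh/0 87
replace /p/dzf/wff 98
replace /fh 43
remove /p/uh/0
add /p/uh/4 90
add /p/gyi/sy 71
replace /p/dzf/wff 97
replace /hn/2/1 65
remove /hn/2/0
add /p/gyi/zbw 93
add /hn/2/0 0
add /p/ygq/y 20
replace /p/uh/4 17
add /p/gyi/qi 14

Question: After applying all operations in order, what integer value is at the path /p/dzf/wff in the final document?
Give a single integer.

Answer: 97

Derivation:
After op 1 (remove /fh/0/h): {"fh":[{"e":9,"rsv":12,"yq":14},[58,20,66,24],[75,38,90,62],[12,98,67,43,64],{"bub":56,"kf":45,"l":47}],"hn":[{"b":58,"qo":73,"wu":67},{"fp":8,"jgp":45,"p":99},[37,93]],"p":{"dzf":{"ji":31,"wff":79},"gyi":{"qi":59,"sd":90,"zbw":6},"uh":[97,68,47,93,15],"ygq":{"f":98,"tm":66,"xi":71}}}
After op 2 (add /p/gr 87): {"fh":[{"e":9,"rsv":12,"yq":14},[58,20,66,24],[75,38,90,62],[12,98,67,43,64],{"bub":56,"kf":45,"l":47}],"hn":[{"b":58,"qo":73,"wu":67},{"fp":8,"jgp":45,"p":99},[37,93]],"p":{"dzf":{"ji":31,"wff":79},"gr":87,"gyi":{"qi":59,"sd":90,"zbw":6},"uh":[97,68,47,93,15],"ygq":{"f":98,"tm":66,"xi":71}}}
After op 3 (replace /p/ygq/tm 57): {"fh":[{"e":9,"rsv":12,"yq":14},[58,20,66,24],[75,38,90,62],[12,98,67,43,64],{"bub":56,"kf":45,"l":47}],"hn":[{"b":58,"qo":73,"wu":67},{"fp":8,"jgp":45,"p":99},[37,93]],"p":{"dzf":{"ji":31,"wff":79},"gr":87,"gyi":{"qi":59,"sd":90,"zbw":6},"uh":[97,68,47,93,15],"ygq":{"f":98,"tm":57,"xi":71}}}
After op 4 (replace /hn/1/jgp 13): {"fh":[{"e":9,"rsv":12,"yq":14},[58,20,66,24],[75,38,90,62],[12,98,67,43,64],{"bub":56,"kf":45,"l":47}],"hn":[{"b":58,"qo":73,"wu":67},{"fp":8,"jgp":13,"p":99},[37,93]],"p":{"dzf":{"ji":31,"wff":79},"gr":87,"gyi":{"qi":59,"sd":90,"zbw":6},"uh":[97,68,47,93,15],"ygq":{"f":98,"tm":57,"xi":71}}}
After op 5 (replace /p/uh/0 87): {"fh":[{"e":9,"rsv":12,"yq":14},[58,20,66,24],[75,38,90,62],[12,98,67,43,64],{"bub":56,"kf":45,"l":47}],"hn":[{"b":58,"qo":73,"wu":67},{"fp":8,"jgp":13,"p":99},[37,93]],"p":{"dzf":{"ji":31,"wff":79},"gr":87,"gyi":{"qi":59,"sd":90,"zbw":6},"uh":[87,68,47,93,15],"ygq":{"f":98,"tm":57,"xi":71}}}
After op 6 (replace /p/dzf/wff 98): {"fh":[{"e":9,"rsv":12,"yq":14},[58,20,66,24],[75,38,90,62],[12,98,67,43,64],{"bub":56,"kf":45,"l":47}],"hn":[{"b":58,"qo":73,"wu":67},{"fp":8,"jgp":13,"p":99},[37,93]],"p":{"dzf":{"ji":31,"wff":98},"gr":87,"gyi":{"qi":59,"sd":90,"zbw":6},"uh":[87,68,47,93,15],"ygq":{"f":98,"tm":57,"xi":71}}}
After op 7 (replace /fh 43): {"fh":43,"hn":[{"b":58,"qo":73,"wu":67},{"fp":8,"jgp":13,"p":99},[37,93]],"p":{"dzf":{"ji":31,"wff":98},"gr":87,"gyi":{"qi":59,"sd":90,"zbw":6},"uh":[87,68,47,93,15],"ygq":{"f":98,"tm":57,"xi":71}}}
After op 8 (remove /p/uh/0): {"fh":43,"hn":[{"b":58,"qo":73,"wu":67},{"fp":8,"jgp":13,"p":99},[37,93]],"p":{"dzf":{"ji":31,"wff":98},"gr":87,"gyi":{"qi":59,"sd":90,"zbw":6},"uh":[68,47,93,15],"ygq":{"f":98,"tm":57,"xi":71}}}
After op 9 (add /p/uh/4 90): {"fh":43,"hn":[{"b":58,"qo":73,"wu":67},{"fp":8,"jgp":13,"p":99},[37,93]],"p":{"dzf":{"ji":31,"wff":98},"gr":87,"gyi":{"qi":59,"sd":90,"zbw":6},"uh":[68,47,93,15,90],"ygq":{"f":98,"tm":57,"xi":71}}}
After op 10 (add /p/gyi/sy 71): {"fh":43,"hn":[{"b":58,"qo":73,"wu":67},{"fp":8,"jgp":13,"p":99},[37,93]],"p":{"dzf":{"ji":31,"wff":98},"gr":87,"gyi":{"qi":59,"sd":90,"sy":71,"zbw":6},"uh":[68,47,93,15,90],"ygq":{"f":98,"tm":57,"xi":71}}}
After op 11 (replace /p/dzf/wff 97): {"fh":43,"hn":[{"b":58,"qo":73,"wu":67},{"fp":8,"jgp":13,"p":99},[37,93]],"p":{"dzf":{"ji":31,"wff":97},"gr":87,"gyi":{"qi":59,"sd":90,"sy":71,"zbw":6},"uh":[68,47,93,15,90],"ygq":{"f":98,"tm":57,"xi":71}}}
After op 12 (replace /hn/2/1 65): {"fh":43,"hn":[{"b":58,"qo":73,"wu":67},{"fp":8,"jgp":13,"p":99},[37,65]],"p":{"dzf":{"ji":31,"wff":97},"gr":87,"gyi":{"qi":59,"sd":90,"sy":71,"zbw":6},"uh":[68,47,93,15,90],"ygq":{"f":98,"tm":57,"xi":71}}}
After op 13 (remove /hn/2/0): {"fh":43,"hn":[{"b":58,"qo":73,"wu":67},{"fp":8,"jgp":13,"p":99},[65]],"p":{"dzf":{"ji":31,"wff":97},"gr":87,"gyi":{"qi":59,"sd":90,"sy":71,"zbw":6},"uh":[68,47,93,15,90],"ygq":{"f":98,"tm":57,"xi":71}}}
After op 14 (add /p/gyi/zbw 93): {"fh":43,"hn":[{"b":58,"qo":73,"wu":67},{"fp":8,"jgp":13,"p":99},[65]],"p":{"dzf":{"ji":31,"wff":97},"gr":87,"gyi":{"qi":59,"sd":90,"sy":71,"zbw":93},"uh":[68,47,93,15,90],"ygq":{"f":98,"tm":57,"xi":71}}}
After op 15 (add /hn/2/0 0): {"fh":43,"hn":[{"b":58,"qo":73,"wu":67},{"fp":8,"jgp":13,"p":99},[0,65]],"p":{"dzf":{"ji":31,"wff":97},"gr":87,"gyi":{"qi":59,"sd":90,"sy":71,"zbw":93},"uh":[68,47,93,15,90],"ygq":{"f":98,"tm":57,"xi":71}}}
After op 16 (add /p/ygq/y 20): {"fh":43,"hn":[{"b":58,"qo":73,"wu":67},{"fp":8,"jgp":13,"p":99},[0,65]],"p":{"dzf":{"ji":31,"wff":97},"gr":87,"gyi":{"qi":59,"sd":90,"sy":71,"zbw":93},"uh":[68,47,93,15,90],"ygq":{"f":98,"tm":57,"xi":71,"y":20}}}
After op 17 (replace /p/uh/4 17): {"fh":43,"hn":[{"b":58,"qo":73,"wu":67},{"fp":8,"jgp":13,"p":99},[0,65]],"p":{"dzf":{"ji":31,"wff":97},"gr":87,"gyi":{"qi":59,"sd":90,"sy":71,"zbw":93},"uh":[68,47,93,15,17],"ygq":{"f":98,"tm":57,"xi":71,"y":20}}}
After op 18 (add /p/gyi/qi 14): {"fh":43,"hn":[{"b":58,"qo":73,"wu":67},{"fp":8,"jgp":13,"p":99},[0,65]],"p":{"dzf":{"ji":31,"wff":97},"gr":87,"gyi":{"qi":14,"sd":90,"sy":71,"zbw":93},"uh":[68,47,93,15,17],"ygq":{"f":98,"tm":57,"xi":71,"y":20}}}
Value at /p/dzf/wff: 97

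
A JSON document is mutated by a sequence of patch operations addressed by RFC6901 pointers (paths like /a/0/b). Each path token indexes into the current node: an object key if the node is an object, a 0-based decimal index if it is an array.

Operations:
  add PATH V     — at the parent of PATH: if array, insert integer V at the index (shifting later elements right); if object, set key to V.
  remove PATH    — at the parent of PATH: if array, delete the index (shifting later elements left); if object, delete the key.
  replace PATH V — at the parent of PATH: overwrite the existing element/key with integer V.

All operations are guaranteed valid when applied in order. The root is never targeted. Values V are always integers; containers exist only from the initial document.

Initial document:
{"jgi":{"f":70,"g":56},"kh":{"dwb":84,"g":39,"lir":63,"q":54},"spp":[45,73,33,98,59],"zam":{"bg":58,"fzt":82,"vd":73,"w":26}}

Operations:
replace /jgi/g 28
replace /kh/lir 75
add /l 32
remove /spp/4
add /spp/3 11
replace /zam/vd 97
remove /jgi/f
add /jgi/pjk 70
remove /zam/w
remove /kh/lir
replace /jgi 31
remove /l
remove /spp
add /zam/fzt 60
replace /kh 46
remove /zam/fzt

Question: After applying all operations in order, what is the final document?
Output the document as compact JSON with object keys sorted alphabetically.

Answer: {"jgi":31,"kh":46,"zam":{"bg":58,"vd":97}}

Derivation:
After op 1 (replace /jgi/g 28): {"jgi":{"f":70,"g":28},"kh":{"dwb":84,"g":39,"lir":63,"q":54},"spp":[45,73,33,98,59],"zam":{"bg":58,"fzt":82,"vd":73,"w":26}}
After op 2 (replace /kh/lir 75): {"jgi":{"f":70,"g":28},"kh":{"dwb":84,"g":39,"lir":75,"q":54},"spp":[45,73,33,98,59],"zam":{"bg":58,"fzt":82,"vd":73,"w":26}}
After op 3 (add /l 32): {"jgi":{"f":70,"g":28},"kh":{"dwb":84,"g":39,"lir":75,"q":54},"l":32,"spp":[45,73,33,98,59],"zam":{"bg":58,"fzt":82,"vd":73,"w":26}}
After op 4 (remove /spp/4): {"jgi":{"f":70,"g":28},"kh":{"dwb":84,"g":39,"lir":75,"q":54},"l":32,"spp":[45,73,33,98],"zam":{"bg":58,"fzt":82,"vd":73,"w":26}}
After op 5 (add /spp/3 11): {"jgi":{"f":70,"g":28},"kh":{"dwb":84,"g":39,"lir":75,"q":54},"l":32,"spp":[45,73,33,11,98],"zam":{"bg":58,"fzt":82,"vd":73,"w":26}}
After op 6 (replace /zam/vd 97): {"jgi":{"f":70,"g":28},"kh":{"dwb":84,"g":39,"lir":75,"q":54},"l":32,"spp":[45,73,33,11,98],"zam":{"bg":58,"fzt":82,"vd":97,"w":26}}
After op 7 (remove /jgi/f): {"jgi":{"g":28},"kh":{"dwb":84,"g":39,"lir":75,"q":54},"l":32,"spp":[45,73,33,11,98],"zam":{"bg":58,"fzt":82,"vd":97,"w":26}}
After op 8 (add /jgi/pjk 70): {"jgi":{"g":28,"pjk":70},"kh":{"dwb":84,"g":39,"lir":75,"q":54},"l":32,"spp":[45,73,33,11,98],"zam":{"bg":58,"fzt":82,"vd":97,"w":26}}
After op 9 (remove /zam/w): {"jgi":{"g":28,"pjk":70},"kh":{"dwb":84,"g":39,"lir":75,"q":54},"l":32,"spp":[45,73,33,11,98],"zam":{"bg":58,"fzt":82,"vd":97}}
After op 10 (remove /kh/lir): {"jgi":{"g":28,"pjk":70},"kh":{"dwb":84,"g":39,"q":54},"l":32,"spp":[45,73,33,11,98],"zam":{"bg":58,"fzt":82,"vd":97}}
After op 11 (replace /jgi 31): {"jgi":31,"kh":{"dwb":84,"g":39,"q":54},"l":32,"spp":[45,73,33,11,98],"zam":{"bg":58,"fzt":82,"vd":97}}
After op 12 (remove /l): {"jgi":31,"kh":{"dwb":84,"g":39,"q":54},"spp":[45,73,33,11,98],"zam":{"bg":58,"fzt":82,"vd":97}}
After op 13 (remove /spp): {"jgi":31,"kh":{"dwb":84,"g":39,"q":54},"zam":{"bg":58,"fzt":82,"vd":97}}
After op 14 (add /zam/fzt 60): {"jgi":31,"kh":{"dwb":84,"g":39,"q":54},"zam":{"bg":58,"fzt":60,"vd":97}}
After op 15 (replace /kh 46): {"jgi":31,"kh":46,"zam":{"bg":58,"fzt":60,"vd":97}}
After op 16 (remove /zam/fzt): {"jgi":31,"kh":46,"zam":{"bg":58,"vd":97}}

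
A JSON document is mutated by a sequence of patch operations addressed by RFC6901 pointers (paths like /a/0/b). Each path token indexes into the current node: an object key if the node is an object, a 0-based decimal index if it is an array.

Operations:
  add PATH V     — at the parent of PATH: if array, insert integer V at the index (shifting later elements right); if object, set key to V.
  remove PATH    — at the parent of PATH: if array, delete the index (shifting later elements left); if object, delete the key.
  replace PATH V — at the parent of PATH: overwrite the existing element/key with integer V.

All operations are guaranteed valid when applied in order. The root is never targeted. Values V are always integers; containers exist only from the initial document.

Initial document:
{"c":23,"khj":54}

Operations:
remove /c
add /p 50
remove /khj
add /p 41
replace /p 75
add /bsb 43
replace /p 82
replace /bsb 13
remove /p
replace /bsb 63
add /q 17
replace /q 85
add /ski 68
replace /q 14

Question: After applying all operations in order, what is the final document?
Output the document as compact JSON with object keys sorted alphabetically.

Answer: {"bsb":63,"q":14,"ski":68}

Derivation:
After op 1 (remove /c): {"khj":54}
After op 2 (add /p 50): {"khj":54,"p":50}
After op 3 (remove /khj): {"p":50}
After op 4 (add /p 41): {"p":41}
After op 5 (replace /p 75): {"p":75}
After op 6 (add /bsb 43): {"bsb":43,"p":75}
After op 7 (replace /p 82): {"bsb":43,"p":82}
After op 8 (replace /bsb 13): {"bsb":13,"p":82}
After op 9 (remove /p): {"bsb":13}
After op 10 (replace /bsb 63): {"bsb":63}
After op 11 (add /q 17): {"bsb":63,"q":17}
After op 12 (replace /q 85): {"bsb":63,"q":85}
After op 13 (add /ski 68): {"bsb":63,"q":85,"ski":68}
After op 14 (replace /q 14): {"bsb":63,"q":14,"ski":68}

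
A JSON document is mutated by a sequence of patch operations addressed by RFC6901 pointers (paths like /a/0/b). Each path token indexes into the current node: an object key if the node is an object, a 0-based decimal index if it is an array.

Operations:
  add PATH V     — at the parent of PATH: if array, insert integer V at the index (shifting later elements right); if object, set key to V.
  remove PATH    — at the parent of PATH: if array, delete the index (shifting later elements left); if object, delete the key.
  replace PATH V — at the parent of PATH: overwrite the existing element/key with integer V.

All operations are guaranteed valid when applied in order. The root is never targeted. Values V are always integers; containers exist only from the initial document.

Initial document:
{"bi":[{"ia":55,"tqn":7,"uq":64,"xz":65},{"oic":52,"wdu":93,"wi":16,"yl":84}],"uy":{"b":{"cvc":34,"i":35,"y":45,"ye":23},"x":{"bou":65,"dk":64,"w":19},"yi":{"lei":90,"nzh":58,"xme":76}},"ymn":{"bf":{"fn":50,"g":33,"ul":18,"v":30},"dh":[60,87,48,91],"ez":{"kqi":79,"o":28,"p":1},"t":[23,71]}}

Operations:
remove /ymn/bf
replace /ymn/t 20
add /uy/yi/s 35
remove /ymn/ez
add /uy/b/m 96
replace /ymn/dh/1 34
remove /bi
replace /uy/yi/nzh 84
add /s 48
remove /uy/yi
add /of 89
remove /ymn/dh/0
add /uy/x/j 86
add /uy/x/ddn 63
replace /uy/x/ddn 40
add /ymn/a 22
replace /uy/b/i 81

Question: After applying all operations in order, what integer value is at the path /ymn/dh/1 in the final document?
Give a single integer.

Answer: 48

Derivation:
After op 1 (remove /ymn/bf): {"bi":[{"ia":55,"tqn":7,"uq":64,"xz":65},{"oic":52,"wdu":93,"wi":16,"yl":84}],"uy":{"b":{"cvc":34,"i":35,"y":45,"ye":23},"x":{"bou":65,"dk":64,"w":19},"yi":{"lei":90,"nzh":58,"xme":76}},"ymn":{"dh":[60,87,48,91],"ez":{"kqi":79,"o":28,"p":1},"t":[23,71]}}
After op 2 (replace /ymn/t 20): {"bi":[{"ia":55,"tqn":7,"uq":64,"xz":65},{"oic":52,"wdu":93,"wi":16,"yl":84}],"uy":{"b":{"cvc":34,"i":35,"y":45,"ye":23},"x":{"bou":65,"dk":64,"w":19},"yi":{"lei":90,"nzh":58,"xme":76}},"ymn":{"dh":[60,87,48,91],"ez":{"kqi":79,"o":28,"p":1},"t":20}}
After op 3 (add /uy/yi/s 35): {"bi":[{"ia":55,"tqn":7,"uq":64,"xz":65},{"oic":52,"wdu":93,"wi":16,"yl":84}],"uy":{"b":{"cvc":34,"i":35,"y":45,"ye":23},"x":{"bou":65,"dk":64,"w":19},"yi":{"lei":90,"nzh":58,"s":35,"xme":76}},"ymn":{"dh":[60,87,48,91],"ez":{"kqi":79,"o":28,"p":1},"t":20}}
After op 4 (remove /ymn/ez): {"bi":[{"ia":55,"tqn":7,"uq":64,"xz":65},{"oic":52,"wdu":93,"wi":16,"yl":84}],"uy":{"b":{"cvc":34,"i":35,"y":45,"ye":23},"x":{"bou":65,"dk":64,"w":19},"yi":{"lei":90,"nzh":58,"s":35,"xme":76}},"ymn":{"dh":[60,87,48,91],"t":20}}
After op 5 (add /uy/b/m 96): {"bi":[{"ia":55,"tqn":7,"uq":64,"xz":65},{"oic":52,"wdu":93,"wi":16,"yl":84}],"uy":{"b":{"cvc":34,"i":35,"m":96,"y":45,"ye":23},"x":{"bou":65,"dk":64,"w":19},"yi":{"lei":90,"nzh":58,"s":35,"xme":76}},"ymn":{"dh":[60,87,48,91],"t":20}}
After op 6 (replace /ymn/dh/1 34): {"bi":[{"ia":55,"tqn":7,"uq":64,"xz":65},{"oic":52,"wdu":93,"wi":16,"yl":84}],"uy":{"b":{"cvc":34,"i":35,"m":96,"y":45,"ye":23},"x":{"bou":65,"dk":64,"w":19},"yi":{"lei":90,"nzh":58,"s":35,"xme":76}},"ymn":{"dh":[60,34,48,91],"t":20}}
After op 7 (remove /bi): {"uy":{"b":{"cvc":34,"i":35,"m":96,"y":45,"ye":23},"x":{"bou":65,"dk":64,"w":19},"yi":{"lei":90,"nzh":58,"s":35,"xme":76}},"ymn":{"dh":[60,34,48,91],"t":20}}
After op 8 (replace /uy/yi/nzh 84): {"uy":{"b":{"cvc":34,"i":35,"m":96,"y":45,"ye":23},"x":{"bou":65,"dk":64,"w":19},"yi":{"lei":90,"nzh":84,"s":35,"xme":76}},"ymn":{"dh":[60,34,48,91],"t":20}}
After op 9 (add /s 48): {"s":48,"uy":{"b":{"cvc":34,"i":35,"m":96,"y":45,"ye":23},"x":{"bou":65,"dk":64,"w":19},"yi":{"lei":90,"nzh":84,"s":35,"xme":76}},"ymn":{"dh":[60,34,48,91],"t":20}}
After op 10 (remove /uy/yi): {"s":48,"uy":{"b":{"cvc":34,"i":35,"m":96,"y":45,"ye":23},"x":{"bou":65,"dk":64,"w":19}},"ymn":{"dh":[60,34,48,91],"t":20}}
After op 11 (add /of 89): {"of":89,"s":48,"uy":{"b":{"cvc":34,"i":35,"m":96,"y":45,"ye":23},"x":{"bou":65,"dk":64,"w":19}},"ymn":{"dh":[60,34,48,91],"t":20}}
After op 12 (remove /ymn/dh/0): {"of":89,"s":48,"uy":{"b":{"cvc":34,"i":35,"m":96,"y":45,"ye":23},"x":{"bou":65,"dk":64,"w":19}},"ymn":{"dh":[34,48,91],"t":20}}
After op 13 (add /uy/x/j 86): {"of":89,"s":48,"uy":{"b":{"cvc":34,"i":35,"m":96,"y":45,"ye":23},"x":{"bou":65,"dk":64,"j":86,"w":19}},"ymn":{"dh":[34,48,91],"t":20}}
After op 14 (add /uy/x/ddn 63): {"of":89,"s":48,"uy":{"b":{"cvc":34,"i":35,"m":96,"y":45,"ye":23},"x":{"bou":65,"ddn":63,"dk":64,"j":86,"w":19}},"ymn":{"dh":[34,48,91],"t":20}}
After op 15 (replace /uy/x/ddn 40): {"of":89,"s":48,"uy":{"b":{"cvc":34,"i":35,"m":96,"y":45,"ye":23},"x":{"bou":65,"ddn":40,"dk":64,"j":86,"w":19}},"ymn":{"dh":[34,48,91],"t":20}}
After op 16 (add /ymn/a 22): {"of":89,"s":48,"uy":{"b":{"cvc":34,"i":35,"m":96,"y":45,"ye":23},"x":{"bou":65,"ddn":40,"dk":64,"j":86,"w":19}},"ymn":{"a":22,"dh":[34,48,91],"t":20}}
After op 17 (replace /uy/b/i 81): {"of":89,"s":48,"uy":{"b":{"cvc":34,"i":81,"m":96,"y":45,"ye":23},"x":{"bou":65,"ddn":40,"dk":64,"j":86,"w":19}},"ymn":{"a":22,"dh":[34,48,91],"t":20}}
Value at /ymn/dh/1: 48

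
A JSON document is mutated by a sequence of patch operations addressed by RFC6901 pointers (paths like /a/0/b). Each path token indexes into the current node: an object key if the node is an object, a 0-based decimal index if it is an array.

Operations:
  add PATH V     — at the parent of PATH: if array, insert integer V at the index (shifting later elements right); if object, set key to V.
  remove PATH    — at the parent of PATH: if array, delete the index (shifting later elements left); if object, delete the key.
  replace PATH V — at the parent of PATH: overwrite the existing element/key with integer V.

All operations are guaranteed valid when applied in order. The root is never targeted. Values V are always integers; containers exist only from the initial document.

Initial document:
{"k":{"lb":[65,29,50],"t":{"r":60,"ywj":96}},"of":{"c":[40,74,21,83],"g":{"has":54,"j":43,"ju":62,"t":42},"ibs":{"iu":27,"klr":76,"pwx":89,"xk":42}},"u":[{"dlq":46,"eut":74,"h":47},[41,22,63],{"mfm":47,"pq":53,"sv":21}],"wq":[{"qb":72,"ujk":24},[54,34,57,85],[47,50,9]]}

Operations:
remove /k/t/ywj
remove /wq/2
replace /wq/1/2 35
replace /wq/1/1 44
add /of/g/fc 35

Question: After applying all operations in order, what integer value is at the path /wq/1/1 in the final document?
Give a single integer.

After op 1 (remove /k/t/ywj): {"k":{"lb":[65,29,50],"t":{"r":60}},"of":{"c":[40,74,21,83],"g":{"has":54,"j":43,"ju":62,"t":42},"ibs":{"iu":27,"klr":76,"pwx":89,"xk":42}},"u":[{"dlq":46,"eut":74,"h":47},[41,22,63],{"mfm":47,"pq":53,"sv":21}],"wq":[{"qb":72,"ujk":24},[54,34,57,85],[47,50,9]]}
After op 2 (remove /wq/2): {"k":{"lb":[65,29,50],"t":{"r":60}},"of":{"c":[40,74,21,83],"g":{"has":54,"j":43,"ju":62,"t":42},"ibs":{"iu":27,"klr":76,"pwx":89,"xk":42}},"u":[{"dlq":46,"eut":74,"h":47},[41,22,63],{"mfm":47,"pq":53,"sv":21}],"wq":[{"qb":72,"ujk":24},[54,34,57,85]]}
After op 3 (replace /wq/1/2 35): {"k":{"lb":[65,29,50],"t":{"r":60}},"of":{"c":[40,74,21,83],"g":{"has":54,"j":43,"ju":62,"t":42},"ibs":{"iu":27,"klr":76,"pwx":89,"xk":42}},"u":[{"dlq":46,"eut":74,"h":47},[41,22,63],{"mfm":47,"pq":53,"sv":21}],"wq":[{"qb":72,"ujk":24},[54,34,35,85]]}
After op 4 (replace /wq/1/1 44): {"k":{"lb":[65,29,50],"t":{"r":60}},"of":{"c":[40,74,21,83],"g":{"has":54,"j":43,"ju":62,"t":42},"ibs":{"iu":27,"klr":76,"pwx":89,"xk":42}},"u":[{"dlq":46,"eut":74,"h":47},[41,22,63],{"mfm":47,"pq":53,"sv":21}],"wq":[{"qb":72,"ujk":24},[54,44,35,85]]}
After op 5 (add /of/g/fc 35): {"k":{"lb":[65,29,50],"t":{"r":60}},"of":{"c":[40,74,21,83],"g":{"fc":35,"has":54,"j":43,"ju":62,"t":42},"ibs":{"iu":27,"klr":76,"pwx":89,"xk":42}},"u":[{"dlq":46,"eut":74,"h":47},[41,22,63],{"mfm":47,"pq":53,"sv":21}],"wq":[{"qb":72,"ujk":24},[54,44,35,85]]}
Value at /wq/1/1: 44

Answer: 44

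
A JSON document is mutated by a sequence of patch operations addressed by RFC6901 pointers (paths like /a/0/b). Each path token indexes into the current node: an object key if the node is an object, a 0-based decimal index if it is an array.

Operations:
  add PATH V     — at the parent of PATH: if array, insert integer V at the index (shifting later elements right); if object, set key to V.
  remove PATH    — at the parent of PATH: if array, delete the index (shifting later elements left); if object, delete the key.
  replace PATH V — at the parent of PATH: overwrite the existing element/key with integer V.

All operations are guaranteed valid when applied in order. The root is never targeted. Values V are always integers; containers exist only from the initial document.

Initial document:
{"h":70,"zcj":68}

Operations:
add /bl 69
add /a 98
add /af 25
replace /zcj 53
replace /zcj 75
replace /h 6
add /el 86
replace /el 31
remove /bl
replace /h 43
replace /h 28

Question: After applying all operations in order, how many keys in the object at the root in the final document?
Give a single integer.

Answer: 5

Derivation:
After op 1 (add /bl 69): {"bl":69,"h":70,"zcj":68}
After op 2 (add /a 98): {"a":98,"bl":69,"h":70,"zcj":68}
After op 3 (add /af 25): {"a":98,"af":25,"bl":69,"h":70,"zcj":68}
After op 4 (replace /zcj 53): {"a":98,"af":25,"bl":69,"h":70,"zcj":53}
After op 5 (replace /zcj 75): {"a":98,"af":25,"bl":69,"h":70,"zcj":75}
After op 6 (replace /h 6): {"a":98,"af":25,"bl":69,"h":6,"zcj":75}
After op 7 (add /el 86): {"a":98,"af":25,"bl":69,"el":86,"h":6,"zcj":75}
After op 8 (replace /el 31): {"a":98,"af":25,"bl":69,"el":31,"h":6,"zcj":75}
After op 9 (remove /bl): {"a":98,"af":25,"el":31,"h":6,"zcj":75}
After op 10 (replace /h 43): {"a":98,"af":25,"el":31,"h":43,"zcj":75}
After op 11 (replace /h 28): {"a":98,"af":25,"el":31,"h":28,"zcj":75}
Size at the root: 5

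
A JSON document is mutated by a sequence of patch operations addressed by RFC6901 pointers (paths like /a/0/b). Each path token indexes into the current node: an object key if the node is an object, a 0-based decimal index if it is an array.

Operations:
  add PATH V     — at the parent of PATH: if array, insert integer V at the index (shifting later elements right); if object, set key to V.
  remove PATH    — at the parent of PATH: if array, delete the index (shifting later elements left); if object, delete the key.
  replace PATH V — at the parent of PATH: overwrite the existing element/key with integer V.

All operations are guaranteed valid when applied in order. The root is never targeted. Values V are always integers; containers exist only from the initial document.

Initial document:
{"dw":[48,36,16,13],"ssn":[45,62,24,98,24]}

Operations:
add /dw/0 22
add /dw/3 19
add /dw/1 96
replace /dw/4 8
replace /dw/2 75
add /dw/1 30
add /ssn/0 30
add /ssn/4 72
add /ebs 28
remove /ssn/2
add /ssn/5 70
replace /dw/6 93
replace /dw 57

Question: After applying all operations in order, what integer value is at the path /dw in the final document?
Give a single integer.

Answer: 57

Derivation:
After op 1 (add /dw/0 22): {"dw":[22,48,36,16,13],"ssn":[45,62,24,98,24]}
After op 2 (add /dw/3 19): {"dw":[22,48,36,19,16,13],"ssn":[45,62,24,98,24]}
After op 3 (add /dw/1 96): {"dw":[22,96,48,36,19,16,13],"ssn":[45,62,24,98,24]}
After op 4 (replace /dw/4 8): {"dw":[22,96,48,36,8,16,13],"ssn":[45,62,24,98,24]}
After op 5 (replace /dw/2 75): {"dw":[22,96,75,36,8,16,13],"ssn":[45,62,24,98,24]}
After op 6 (add /dw/1 30): {"dw":[22,30,96,75,36,8,16,13],"ssn":[45,62,24,98,24]}
After op 7 (add /ssn/0 30): {"dw":[22,30,96,75,36,8,16,13],"ssn":[30,45,62,24,98,24]}
After op 8 (add /ssn/4 72): {"dw":[22,30,96,75,36,8,16,13],"ssn":[30,45,62,24,72,98,24]}
After op 9 (add /ebs 28): {"dw":[22,30,96,75,36,8,16,13],"ebs":28,"ssn":[30,45,62,24,72,98,24]}
After op 10 (remove /ssn/2): {"dw":[22,30,96,75,36,8,16,13],"ebs":28,"ssn":[30,45,24,72,98,24]}
After op 11 (add /ssn/5 70): {"dw":[22,30,96,75,36,8,16,13],"ebs":28,"ssn":[30,45,24,72,98,70,24]}
After op 12 (replace /dw/6 93): {"dw":[22,30,96,75,36,8,93,13],"ebs":28,"ssn":[30,45,24,72,98,70,24]}
After op 13 (replace /dw 57): {"dw":57,"ebs":28,"ssn":[30,45,24,72,98,70,24]}
Value at /dw: 57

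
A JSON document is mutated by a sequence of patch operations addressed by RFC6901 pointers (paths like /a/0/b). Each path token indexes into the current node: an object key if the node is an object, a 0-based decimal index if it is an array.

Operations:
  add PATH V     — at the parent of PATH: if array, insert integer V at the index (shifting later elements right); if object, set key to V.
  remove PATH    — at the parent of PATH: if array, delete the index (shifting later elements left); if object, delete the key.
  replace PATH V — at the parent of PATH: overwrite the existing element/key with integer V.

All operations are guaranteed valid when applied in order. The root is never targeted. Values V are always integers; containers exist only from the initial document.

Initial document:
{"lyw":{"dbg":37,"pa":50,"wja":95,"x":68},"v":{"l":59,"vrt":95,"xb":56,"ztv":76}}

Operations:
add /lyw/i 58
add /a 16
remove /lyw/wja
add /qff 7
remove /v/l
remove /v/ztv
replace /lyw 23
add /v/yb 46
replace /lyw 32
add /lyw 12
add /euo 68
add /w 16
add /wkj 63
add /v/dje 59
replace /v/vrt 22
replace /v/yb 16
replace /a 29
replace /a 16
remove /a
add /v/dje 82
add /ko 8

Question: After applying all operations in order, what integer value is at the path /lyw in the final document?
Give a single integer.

Answer: 12

Derivation:
After op 1 (add /lyw/i 58): {"lyw":{"dbg":37,"i":58,"pa":50,"wja":95,"x":68},"v":{"l":59,"vrt":95,"xb":56,"ztv":76}}
After op 2 (add /a 16): {"a":16,"lyw":{"dbg":37,"i":58,"pa":50,"wja":95,"x":68},"v":{"l":59,"vrt":95,"xb":56,"ztv":76}}
After op 3 (remove /lyw/wja): {"a":16,"lyw":{"dbg":37,"i":58,"pa":50,"x":68},"v":{"l":59,"vrt":95,"xb":56,"ztv":76}}
After op 4 (add /qff 7): {"a":16,"lyw":{"dbg":37,"i":58,"pa":50,"x":68},"qff":7,"v":{"l":59,"vrt":95,"xb":56,"ztv":76}}
After op 5 (remove /v/l): {"a":16,"lyw":{"dbg":37,"i":58,"pa":50,"x":68},"qff":7,"v":{"vrt":95,"xb":56,"ztv":76}}
After op 6 (remove /v/ztv): {"a":16,"lyw":{"dbg":37,"i":58,"pa":50,"x":68},"qff":7,"v":{"vrt":95,"xb":56}}
After op 7 (replace /lyw 23): {"a":16,"lyw":23,"qff":7,"v":{"vrt":95,"xb":56}}
After op 8 (add /v/yb 46): {"a":16,"lyw":23,"qff":7,"v":{"vrt":95,"xb":56,"yb":46}}
After op 9 (replace /lyw 32): {"a":16,"lyw":32,"qff":7,"v":{"vrt":95,"xb":56,"yb":46}}
After op 10 (add /lyw 12): {"a":16,"lyw":12,"qff":7,"v":{"vrt":95,"xb":56,"yb":46}}
After op 11 (add /euo 68): {"a":16,"euo":68,"lyw":12,"qff":7,"v":{"vrt":95,"xb":56,"yb":46}}
After op 12 (add /w 16): {"a":16,"euo":68,"lyw":12,"qff":7,"v":{"vrt":95,"xb":56,"yb":46},"w":16}
After op 13 (add /wkj 63): {"a":16,"euo":68,"lyw":12,"qff":7,"v":{"vrt":95,"xb":56,"yb":46},"w":16,"wkj":63}
After op 14 (add /v/dje 59): {"a":16,"euo":68,"lyw":12,"qff":7,"v":{"dje":59,"vrt":95,"xb":56,"yb":46},"w":16,"wkj":63}
After op 15 (replace /v/vrt 22): {"a":16,"euo":68,"lyw":12,"qff":7,"v":{"dje":59,"vrt":22,"xb":56,"yb":46},"w":16,"wkj":63}
After op 16 (replace /v/yb 16): {"a":16,"euo":68,"lyw":12,"qff":7,"v":{"dje":59,"vrt":22,"xb":56,"yb":16},"w":16,"wkj":63}
After op 17 (replace /a 29): {"a":29,"euo":68,"lyw":12,"qff":7,"v":{"dje":59,"vrt":22,"xb":56,"yb":16},"w":16,"wkj":63}
After op 18 (replace /a 16): {"a":16,"euo":68,"lyw":12,"qff":7,"v":{"dje":59,"vrt":22,"xb":56,"yb":16},"w":16,"wkj":63}
After op 19 (remove /a): {"euo":68,"lyw":12,"qff":7,"v":{"dje":59,"vrt":22,"xb":56,"yb":16},"w":16,"wkj":63}
After op 20 (add /v/dje 82): {"euo":68,"lyw":12,"qff":7,"v":{"dje":82,"vrt":22,"xb":56,"yb":16},"w":16,"wkj":63}
After op 21 (add /ko 8): {"euo":68,"ko":8,"lyw":12,"qff":7,"v":{"dje":82,"vrt":22,"xb":56,"yb":16},"w":16,"wkj":63}
Value at /lyw: 12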